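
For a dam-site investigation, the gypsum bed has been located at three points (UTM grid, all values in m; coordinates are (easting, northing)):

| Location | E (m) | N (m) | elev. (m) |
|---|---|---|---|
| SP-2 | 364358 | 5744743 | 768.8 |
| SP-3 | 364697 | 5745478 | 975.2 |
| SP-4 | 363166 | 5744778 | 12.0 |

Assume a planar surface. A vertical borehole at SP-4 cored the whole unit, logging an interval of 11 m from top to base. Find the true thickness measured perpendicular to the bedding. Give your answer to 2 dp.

9.29 m

Two edge vectors: SP-2→SP-3 = (339, 735, 206.4), SP-2→SP-4 = (-1192, 35, -756.8).
Normal n = (SP-2→SP-3) × (SP-2→SP-4) = (-563472, 10526.4, 887985).
So ∂z/∂E = −n_x/n_z = 0.63455 and ∂z/∂N = −n_y/n_z = −0.01185.
|∇z| = √(a²+b²) = 0.63466, so dip δ = arctan(0.63466) = 32.40°.
True thickness = vertical thickness × cos δ = 11 × cos 32.40° = 9.29 m.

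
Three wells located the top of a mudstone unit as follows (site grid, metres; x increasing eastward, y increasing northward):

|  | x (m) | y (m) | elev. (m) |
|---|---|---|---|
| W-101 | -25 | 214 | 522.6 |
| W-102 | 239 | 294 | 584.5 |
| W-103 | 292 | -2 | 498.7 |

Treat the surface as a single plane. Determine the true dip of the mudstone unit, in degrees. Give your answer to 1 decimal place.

Let the plane be z = a·x + b·y + c.
W-102−W-101: 264a + 80b = 61.9;  W-103−W-101: 317a − 216b = −23.9.
Solving gives a = 0.13909, b = 0.31477.
Gradient magnitude |∇z| = √(a² + b²) = √(0.01934 + 0.09908) = 0.34413.
True dip = arctan(0.34413) = 19.0°, dipping toward SSW (azimuth ≈ 204°).

19.0°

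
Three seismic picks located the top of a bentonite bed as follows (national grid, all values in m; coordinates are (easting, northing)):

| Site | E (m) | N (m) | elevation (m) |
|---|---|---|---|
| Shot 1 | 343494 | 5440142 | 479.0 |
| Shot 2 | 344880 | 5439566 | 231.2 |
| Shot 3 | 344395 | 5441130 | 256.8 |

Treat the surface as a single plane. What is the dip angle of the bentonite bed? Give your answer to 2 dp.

Two edge vectors: Shot 1→Shot 2 = (1386, -576, -247.8), Shot 1→Shot 3 = (901, 988, -222.2).
Normal n = (Shot 1→Shot 2) × (Shot 1→Shot 3) = (372813.6, 84701.4, 1888344).
So ∂z/∂E = −n_x/n_z = −0.19743 and ∂z/∂N = −n_y/n_z = −0.04485.
Gradient magnitude |∇z| = √(a² + b²) = √(0.03898 + 0.00201) = 0.20246.
True dip = arctan(0.20246) = 11.45°, dipping toward ENE (azimuth ≈ 077°).

11.45°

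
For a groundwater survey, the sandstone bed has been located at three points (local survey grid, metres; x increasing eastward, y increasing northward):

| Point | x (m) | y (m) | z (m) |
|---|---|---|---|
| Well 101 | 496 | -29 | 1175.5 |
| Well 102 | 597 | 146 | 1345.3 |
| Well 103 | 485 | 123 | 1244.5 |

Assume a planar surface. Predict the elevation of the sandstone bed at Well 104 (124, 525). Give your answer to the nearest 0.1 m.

Let the plane be z = a·x + b·y + c.
Well 102−Well 101: 101a + 175b = 169.8;  Well 103−Well 101: −11a + 152b = 69.
Solving gives a = 0.79496, b = 0.51148.
Then c = 1175.5 − a·496 − b·-29 = 796.03.
At (124, 525): z = 98.6 + 268.5 + 796.03 = 1163.1 m.

1163.1 m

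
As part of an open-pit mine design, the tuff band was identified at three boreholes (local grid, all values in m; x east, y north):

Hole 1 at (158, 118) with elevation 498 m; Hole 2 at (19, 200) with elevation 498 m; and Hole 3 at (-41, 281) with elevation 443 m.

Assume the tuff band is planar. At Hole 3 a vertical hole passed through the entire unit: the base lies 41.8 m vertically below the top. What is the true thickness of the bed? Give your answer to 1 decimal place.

Let the plane be z = a·x + b·y + c.
Hole 2−Hole 1: −139a + 82b = 0;  Hole 3−Hole 1: −199a + 163b = −55.
Solving gives a = −0.71147, b = −1.20603.
|∇z| = √(a²+b²) = 1.40025, so dip δ = arctan(1.40025) = 54.47°.
True thickness = vertical thickness × cos δ = 41.8 × cos 54.47° = 24.3 m.

24.3 m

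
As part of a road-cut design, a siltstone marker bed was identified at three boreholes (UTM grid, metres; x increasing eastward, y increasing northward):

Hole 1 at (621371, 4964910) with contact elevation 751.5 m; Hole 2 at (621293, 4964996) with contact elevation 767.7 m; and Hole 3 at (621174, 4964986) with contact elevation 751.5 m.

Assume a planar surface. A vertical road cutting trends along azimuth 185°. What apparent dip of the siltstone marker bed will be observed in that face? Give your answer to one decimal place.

Two edge vectors: Hole 1→Hole 2 = (-78, 86, 16.2), Hole 1→Hole 3 = (-197, 76, 0).
Normal n = (Hole 1→Hole 2) × (Hole 1→Hole 3) = (-1231.2, -3191.4, 11014).
So ∂z/∂x = −n_x/n_z = 0.11179 and ∂z/∂y = −n_y/n_z = 0.28976.
Unit vector along 185° is (sin 185°, cos 185°) = (-0.0872, -0.9962).
Slope in that direction = a·(-0.0872) + b·(-0.9962) = −0.29840.
Apparent dip = arctan|0.29840| = 16.6° (true dip is 17.3°, so apparent ≤ true as expected).

16.6°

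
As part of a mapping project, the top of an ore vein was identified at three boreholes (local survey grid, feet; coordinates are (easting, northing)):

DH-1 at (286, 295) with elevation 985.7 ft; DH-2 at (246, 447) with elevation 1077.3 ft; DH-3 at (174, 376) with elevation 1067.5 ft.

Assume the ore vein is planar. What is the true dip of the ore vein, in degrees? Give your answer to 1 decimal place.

Two edge vectors: DH-1→DH-2 = (-40, 152, 91.6), DH-1→DH-3 = (-112, 81, 81.8).
Normal n = (DH-1→DH-2) × (DH-1→DH-3) = (5014, -6987.2, 13784).
So ∂z/∂E = −n_x/n_z = −0.36376 and ∂z/∂N = −n_y/n_z = 0.50691.
Gradient magnitude |∇z| = √(a² + b²) = √(0.13232 + 0.25695) = 0.62392.
True dip = arctan(0.62392) = 32.0°, dipping toward SE (azimuth ≈ 144°).

32.0°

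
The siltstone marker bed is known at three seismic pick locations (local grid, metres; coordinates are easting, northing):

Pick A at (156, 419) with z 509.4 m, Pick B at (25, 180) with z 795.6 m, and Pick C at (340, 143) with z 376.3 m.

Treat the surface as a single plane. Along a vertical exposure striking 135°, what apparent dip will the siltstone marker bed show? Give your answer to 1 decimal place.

33.7°

Let the plane be z = a·easting + b·northing + c.
Pick B−Pick A: −131a − 239b = 286.2;  Pick C−Pick A: 184a − 276b = −133.1.
Solving gives a = −1.38274, b = −0.43958.
Unit vector along 135° is (sin 135°, cos 135°) = (0.7071, -0.7071).
Slope in that direction = a·(0.7071) + b·(-0.7071) = −0.66692.
Apparent dip = arctan|0.66692| = 33.7° (true dip is 55.4°, so apparent ≤ true as expected).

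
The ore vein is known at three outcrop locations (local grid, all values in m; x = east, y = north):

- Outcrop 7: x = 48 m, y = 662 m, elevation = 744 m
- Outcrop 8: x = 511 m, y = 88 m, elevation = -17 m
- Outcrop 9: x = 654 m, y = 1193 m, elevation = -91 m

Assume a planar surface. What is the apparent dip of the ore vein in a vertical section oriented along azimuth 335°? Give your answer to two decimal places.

36.60°

Two edge vectors: Outcrop 7→Outcrop 8 = (463, -574, -761), Outcrop 7→Outcrop 9 = (606, 531, -835).
Normal n = (Outcrop 7→Outcrop 8) × (Outcrop 7→Outcrop 9) = (883381, -74561, 593697).
So ∂z/∂x = −n_x/n_z = −1.48793 and ∂z/∂y = −n_y/n_z = 0.12559.
Unit vector along 335° is (sin 335°, cos 335°) = (-0.4226, 0.9063).
Slope in that direction = a·(-0.4226) + b·(0.9063) = 0.74265.
Apparent dip = arctan|0.74265| = 36.60° (true dip is 56.2°, so apparent ≤ true as expected).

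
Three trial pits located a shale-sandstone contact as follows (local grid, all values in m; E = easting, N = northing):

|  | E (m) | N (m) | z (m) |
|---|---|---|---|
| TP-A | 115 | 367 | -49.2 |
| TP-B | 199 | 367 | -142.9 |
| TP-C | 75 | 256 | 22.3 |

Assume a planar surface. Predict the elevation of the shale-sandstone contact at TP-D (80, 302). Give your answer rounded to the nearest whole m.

Two edge vectors: TP-A→TP-B = (84, 0, -93.7), TP-A→TP-C = (-40, -111, 71.5).
Normal n = (TP-A→TP-B) × (TP-A→TP-C) = (-10400.7, -2258, -9324).
So ∂z/∂E = −n_x/n_z = −1.11548 and ∂z/∂N = −n_y/n_z = −0.24217.
Intercept c from TP-A: -49.2 + 128.28 + 88.88 = 167.96.
At (80, 302): z = −89.2 − 73.1 + 167.96 = 5.6 m.

6 m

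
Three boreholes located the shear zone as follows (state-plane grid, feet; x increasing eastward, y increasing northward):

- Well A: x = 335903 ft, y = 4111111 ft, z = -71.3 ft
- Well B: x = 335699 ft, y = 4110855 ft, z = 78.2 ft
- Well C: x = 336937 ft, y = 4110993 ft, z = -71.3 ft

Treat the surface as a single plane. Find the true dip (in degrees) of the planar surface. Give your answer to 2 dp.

Let the plane be z = a·x + b·y + c.
Well B−Well A: −204a − 256b = 149.5;  Well C−Well A: 1034a − 118b = 0.
Solving gives a = −0.06109, b = −0.53530.
Gradient magnitude |∇z| = √(a² + b²) = √(0.00373 + 0.28655) = 0.53878.
True dip = arctan(0.53878) = 28.31°, dipping toward N (azimuth ≈ 007°).

28.31°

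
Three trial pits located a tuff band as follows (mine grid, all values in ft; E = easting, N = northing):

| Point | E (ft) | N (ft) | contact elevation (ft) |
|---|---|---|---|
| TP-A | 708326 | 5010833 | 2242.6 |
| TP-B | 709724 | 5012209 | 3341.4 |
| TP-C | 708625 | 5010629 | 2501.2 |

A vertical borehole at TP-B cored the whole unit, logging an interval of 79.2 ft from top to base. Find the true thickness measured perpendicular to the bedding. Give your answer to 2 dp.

Let the plane be z = a·E + b·N + c.
TP-B−TP-A: 1398a + 1376b = 1098.8;  TP-C−TP-A: 299a − 204b = 258.6.
Solving gives a = 0.83258, b = −0.04735.
|∇z| = √(a²+b²) = 0.83393, so dip δ = arctan(0.83393) = 39.83°.
True thickness = vertical thickness × cos δ = 79.2 × cos 39.83° = 60.83 ft.

60.83 ft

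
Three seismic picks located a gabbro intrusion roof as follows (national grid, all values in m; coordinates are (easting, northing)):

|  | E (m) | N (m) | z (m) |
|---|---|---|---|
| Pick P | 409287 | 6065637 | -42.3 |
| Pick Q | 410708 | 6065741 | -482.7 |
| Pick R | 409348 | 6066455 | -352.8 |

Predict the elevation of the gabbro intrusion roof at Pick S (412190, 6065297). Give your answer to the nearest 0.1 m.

Two edge vectors: Pick P→Pick Q = (1421, 104, -440.4), Pick P→Pick R = (61, 818, -310.5).
Normal n = (Pick P→Pick Q) × (Pick P→Pick R) = (327955.2, 414356.1, 1156034).
So ∂z/∂E = −n_x/n_z = −0.283689926 and ∂z/∂N = −n_y/n_z = −0.358428991.
Intercept c from Pick P: -42.3 + 116110.60 + 2174100.15 = 2290168.45.
At (412190, 6065297): z = −116934.2 − 2173978.3 + 2290168.45 = -744.0 m.

-744.0 m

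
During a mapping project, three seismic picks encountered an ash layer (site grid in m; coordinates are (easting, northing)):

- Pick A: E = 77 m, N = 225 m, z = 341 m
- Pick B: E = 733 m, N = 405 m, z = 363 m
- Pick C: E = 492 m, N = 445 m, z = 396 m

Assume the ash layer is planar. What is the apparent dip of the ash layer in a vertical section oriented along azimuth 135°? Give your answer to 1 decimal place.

Let the plane be z = a·E + b·N + c.
Pick B−Pick A: 656a + 180b = 22;  Pick C−Pick A: 415a + 220b = 55.
Solving gives a = −0.07268, b = 0.38710.
Unit vector along 135° is (sin 135°, cos 135°) = (0.7071, -0.7071).
Slope in that direction = a·(0.7071) + b·(-0.7071) = −0.32511.
Apparent dip = arctan|0.32511| = 18.0° (true dip is 21.5°, so apparent ≤ true as expected).

18.0°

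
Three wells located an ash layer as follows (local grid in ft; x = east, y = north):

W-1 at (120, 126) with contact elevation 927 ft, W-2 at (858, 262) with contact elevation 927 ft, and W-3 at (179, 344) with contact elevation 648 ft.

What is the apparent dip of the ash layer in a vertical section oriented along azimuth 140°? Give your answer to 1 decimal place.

50.0°

Let the plane be z = a·x + b·y + c.
W-2−W-1: 738a + 136b = 0;  W-3−W-1: 59a + 218b = −279.
Solving gives a = 0.24823, b = −1.34700.
Unit vector along 140° is (sin 140°, cos 140°) = (0.6428, -0.7660).
Slope in that direction = a·(0.6428) + b·(-0.7660) = 1.19142.
Apparent dip = arctan|1.19142| = 50.0° (true dip is 53.9°, so apparent ≤ true as expected).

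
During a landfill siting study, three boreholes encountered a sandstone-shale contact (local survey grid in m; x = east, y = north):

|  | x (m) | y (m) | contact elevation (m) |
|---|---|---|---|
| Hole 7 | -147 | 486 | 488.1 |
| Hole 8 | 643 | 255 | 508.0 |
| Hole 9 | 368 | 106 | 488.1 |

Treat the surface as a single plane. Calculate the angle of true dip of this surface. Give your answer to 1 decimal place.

4.0°

Let the plane be z = a·x + b·y + c.
Hole 8−Hole 7: 790a − 231b = 19.9;  Hole 9−Hole 7: 515a − 380b = 0.
Solving gives a = 0.04172, b = 0.05655.
Gradient magnitude |∇z| = √(a² + b²) = √(0.00174 + 0.00320) = 0.07028.
True dip = arctan(0.07028) = 4.0°, dipping toward SW (azimuth ≈ 216°).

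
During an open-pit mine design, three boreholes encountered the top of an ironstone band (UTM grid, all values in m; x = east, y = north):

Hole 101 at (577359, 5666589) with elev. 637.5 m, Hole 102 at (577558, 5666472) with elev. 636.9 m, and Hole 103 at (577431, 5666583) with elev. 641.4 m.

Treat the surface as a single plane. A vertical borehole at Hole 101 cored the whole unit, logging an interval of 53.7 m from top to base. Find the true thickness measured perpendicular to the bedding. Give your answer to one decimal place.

53.3 m

Let the plane be z = a·x + b·y + c.
Hole 102−Hole 101: 199a − 117b = −0.6;  Hole 103−Hole 101: 72a − 6b = 3.9.
Solving gives a = 0.06361, b = 0.11332.
|∇z| = √(a²+b²) = 0.12995, so dip δ = arctan(0.12995) = 7.40°.
True thickness = vertical thickness × cos δ = 53.7 × cos 7.40° = 53.3 m.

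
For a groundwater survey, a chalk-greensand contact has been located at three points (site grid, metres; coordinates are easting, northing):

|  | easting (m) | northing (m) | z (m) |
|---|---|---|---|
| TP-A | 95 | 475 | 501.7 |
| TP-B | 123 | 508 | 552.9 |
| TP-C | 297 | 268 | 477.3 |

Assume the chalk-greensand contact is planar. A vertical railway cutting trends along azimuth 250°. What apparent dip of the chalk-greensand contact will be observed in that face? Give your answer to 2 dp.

Let the plane be z = a·easting + b·northing + c.
TP-B−TP-A: 28a + 33b = 51.2;  TP-C−TP-A: 202a − 207b = −24.4.
Solving gives a = 0.78584, b = 0.88474.
Unit vector along 250° is (sin 250°, cos 250°) = (-0.9397, -0.3420).
Slope in that direction = a·(-0.9397) + b·(-0.3420) = −1.04105.
Apparent dip = arctan|1.04105| = 46.15° (true dip is 49.8°, so apparent ≤ true as expected).

46.15°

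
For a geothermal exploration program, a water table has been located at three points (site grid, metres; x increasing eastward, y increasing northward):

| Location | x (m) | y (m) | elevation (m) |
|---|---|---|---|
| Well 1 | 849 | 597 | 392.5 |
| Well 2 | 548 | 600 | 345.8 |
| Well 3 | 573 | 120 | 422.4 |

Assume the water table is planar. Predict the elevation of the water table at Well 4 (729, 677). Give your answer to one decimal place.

Let the plane be z = a·x + b·y + c.
Well 2−Well 1: −301a + 3b = −46.7;  Well 3−Well 1: −276a − 477b = 29.9.
Solving gives a = 0.15364, b = −0.15158.
Then c = 392.5 − a·849 − b·597 = 352.55.
At (729, 677): z = 112.0 − 102.6 + 352.55 = 361.9 m.

361.9 m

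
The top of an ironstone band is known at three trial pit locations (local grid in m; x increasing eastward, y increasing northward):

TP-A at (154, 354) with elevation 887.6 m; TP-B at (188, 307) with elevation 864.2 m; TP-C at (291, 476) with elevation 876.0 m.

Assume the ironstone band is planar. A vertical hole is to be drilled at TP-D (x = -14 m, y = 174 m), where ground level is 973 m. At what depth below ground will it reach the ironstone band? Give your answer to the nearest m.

Two edge vectors: TP-A→TP-B = (34, -47, -23.4), TP-A→TP-C = (137, 122, -11.6).
Normal n = (TP-A→TP-B) × (TP-A→TP-C) = (3400, -2811.4, 10587).
So ∂z/∂x = −n_x/n_z = −0.32115 and ∂z/∂y = −n_y/n_z = 0.26555.
Intercept c from TP-A: 887.6 + 49.46 − 94.01 = 843.05.
At (-14, 174): z_contact = 4.5 + 46.2 + 843.05 = 893.8 m.
Depth below ground = 973 − 893.8 = 79 m.

79 m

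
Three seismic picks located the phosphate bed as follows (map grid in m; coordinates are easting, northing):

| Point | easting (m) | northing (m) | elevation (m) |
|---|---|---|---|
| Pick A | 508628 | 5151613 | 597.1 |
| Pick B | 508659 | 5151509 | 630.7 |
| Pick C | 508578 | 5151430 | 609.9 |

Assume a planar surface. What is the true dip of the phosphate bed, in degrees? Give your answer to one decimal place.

25.8°

Let the plane be z = a·easting + b·northing + c.
Pick B−Pick A: 31a − 104b = 33.6;  Pick C−Pick A: −50a − 183b = 12.8.
Solving gives a = 0.44308, b = −0.19101.
Gradient magnitude |∇z| = √(a² + b²) = √(0.19632 + 0.03648) = 0.48250.
True dip = arctan(0.48250) = 25.8°, dipping toward WNW (azimuth ≈ 293°).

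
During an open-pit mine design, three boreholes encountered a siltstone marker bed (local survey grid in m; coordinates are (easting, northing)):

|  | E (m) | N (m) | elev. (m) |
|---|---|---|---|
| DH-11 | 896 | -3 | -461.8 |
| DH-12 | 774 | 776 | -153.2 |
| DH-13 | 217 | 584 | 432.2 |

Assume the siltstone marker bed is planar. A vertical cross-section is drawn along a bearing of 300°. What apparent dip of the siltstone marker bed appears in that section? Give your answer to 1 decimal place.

47.4°

Two edge vectors: DH-11→DH-12 = (-122, 779, 308.6), DH-11→DH-13 = (-679, 587, 894).
Normal n = (DH-11→DH-12) × (DH-11→DH-13) = (515277.8, -100471.4, 457327).
So ∂z/∂E = −n_x/n_z = −1.12672 and ∂z/∂N = −n_y/n_z = 0.21969.
Unit vector along 300° is (sin 300°, cos 300°) = (-0.8660, 0.5000).
Slope in that direction = a·(-0.8660) + b·(0.5000) = 1.08561.
Apparent dip = arctan|1.08561| = 47.4° (true dip is 48.9°, so apparent ≤ true as expected).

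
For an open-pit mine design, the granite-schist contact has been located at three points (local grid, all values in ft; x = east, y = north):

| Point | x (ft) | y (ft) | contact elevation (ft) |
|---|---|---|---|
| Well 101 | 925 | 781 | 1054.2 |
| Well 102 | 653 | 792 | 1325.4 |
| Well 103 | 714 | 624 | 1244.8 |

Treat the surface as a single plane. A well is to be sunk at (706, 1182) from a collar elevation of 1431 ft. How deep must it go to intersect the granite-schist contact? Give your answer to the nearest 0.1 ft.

111.6 ft

Let the plane be z = a·x + b·y + c.
Well 102−Well 101: −272a + 11b = 271.2;  Well 103−Well 101: −211a − 157b = 190.6.
Solving gives a = −0.992227, b = 0.119489.
Then c = 1054.2 − a·925 − b·781 = 1878.69.
At (706, 1182): z_contact = −700.51 + 141.24 + 1878.69 = 1319.41 ft.
Depth below ground = 1431 − 1319.41 = 111.6 ft.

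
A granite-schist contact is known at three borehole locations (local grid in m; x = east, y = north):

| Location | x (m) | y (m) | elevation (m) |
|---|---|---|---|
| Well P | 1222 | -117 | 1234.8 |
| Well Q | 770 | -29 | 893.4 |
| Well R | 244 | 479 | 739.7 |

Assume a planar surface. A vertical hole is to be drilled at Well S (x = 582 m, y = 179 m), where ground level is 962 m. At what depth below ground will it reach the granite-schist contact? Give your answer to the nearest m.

Let the plane be z = a·x + b·y + c.
Well Q−Well P: −452a + 88b = −341.4;  Well R−Well P: −978a + 596b = −495.1.
Solving gives a = 0.87224, b = 0.60058.
Then c = 1234.8 − a·1222 − b·-117 = 239.19.
At (582, 179): z_contact = 507.6 + 107.5 + 239.19 = 854.3 m.
Depth below ground = 962 − 854.3 = 108 m.

108 m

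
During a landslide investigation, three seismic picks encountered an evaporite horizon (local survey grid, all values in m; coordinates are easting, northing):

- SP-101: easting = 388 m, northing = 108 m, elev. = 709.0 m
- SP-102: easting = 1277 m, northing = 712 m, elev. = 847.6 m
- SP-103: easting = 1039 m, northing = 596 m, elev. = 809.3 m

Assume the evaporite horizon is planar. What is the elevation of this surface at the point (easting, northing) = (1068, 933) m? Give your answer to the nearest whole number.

806 m

Let the plane be z = a·easting + b·northing + c.
SP-102−SP-101: 889a + 604b = 138.6;  SP-103−SP-101: 651a + 488b = 100.3.
Solving gives a = 0.17366, b = −0.02614.
Then c = 709 − a·388 − b·108 = 644.44.
At (1068, 933): z = 185.5 − 24.4 + 644.44 = 805.5 m.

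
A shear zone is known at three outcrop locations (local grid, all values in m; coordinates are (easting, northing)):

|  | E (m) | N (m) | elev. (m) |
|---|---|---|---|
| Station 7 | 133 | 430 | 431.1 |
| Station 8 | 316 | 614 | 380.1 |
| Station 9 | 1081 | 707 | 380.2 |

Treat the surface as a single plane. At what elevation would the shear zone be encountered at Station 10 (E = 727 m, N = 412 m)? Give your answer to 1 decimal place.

459.6 m

Let the plane be z = a·E + b·N + c.
Station 8−Station 7: 183a + 184b = −51;  Station 9−Station 7: 948a + 277b = −50.9.
Solving gives a = 0.038479, b = −0.315444.
Then c = 431.1 − a·133 − b·430 = 561.62.
At (727, 412): z = 28.0 − 130.0 + 561.62 = 459.6 m.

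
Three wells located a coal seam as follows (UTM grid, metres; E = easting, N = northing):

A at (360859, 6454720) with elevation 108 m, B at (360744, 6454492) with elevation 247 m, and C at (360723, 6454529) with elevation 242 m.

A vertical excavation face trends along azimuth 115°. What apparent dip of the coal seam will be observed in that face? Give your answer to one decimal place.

13.4°

Let the plane be z = a·E + b·N + c.
B−A: −115a − 228b = 139;  C−A: −136a − 191b = 134.
Solving gives a = −0.44266, b = −0.38638.
Unit vector along 115° is (sin 115°, cos 115°) = (0.9063, -0.4226).
Slope in that direction = a·(0.9063) + b·(-0.4226) = −0.23790.
Apparent dip = arctan|0.23790| = 13.4° (true dip is 30.4°, so apparent ≤ true as expected).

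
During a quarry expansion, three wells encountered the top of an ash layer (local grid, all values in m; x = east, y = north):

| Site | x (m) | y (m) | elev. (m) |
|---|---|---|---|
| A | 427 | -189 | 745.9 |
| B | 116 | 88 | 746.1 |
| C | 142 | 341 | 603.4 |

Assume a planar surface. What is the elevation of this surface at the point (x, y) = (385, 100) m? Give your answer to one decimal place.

615.9 m

Two edge vectors: A→B = (-311, 277, 0.2), A→C = (-285, 530, -142.5).
Normal n = (A→B) × (A→C) = (-39578.5, -44374.5, -85885).
So ∂z/∂x = −n_x/n_z = −0.46083 and ∂z/∂y = −n_y/n_z = −0.51667.
Intercept c from A: 745.9 + 196.77 − 97.65 = 845.02.
At (385, 100): z = −177.4 − 51.7 + 845.02 = 615.9 m.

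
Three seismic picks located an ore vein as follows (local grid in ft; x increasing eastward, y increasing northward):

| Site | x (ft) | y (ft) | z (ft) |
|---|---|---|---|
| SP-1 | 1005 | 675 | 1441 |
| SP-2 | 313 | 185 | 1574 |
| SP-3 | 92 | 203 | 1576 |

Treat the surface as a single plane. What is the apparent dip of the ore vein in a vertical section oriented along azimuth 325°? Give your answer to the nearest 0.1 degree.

Let the plane be z = a·x + b·y + c.
SP-2−SP-1: −692a − 490b = 133;  SP-3−SP-1: −913a − 472b = 135.
Solving gives a = −0.02794, b = −0.23197.
Unit vector along 325° is (sin 325°, cos 325°) = (-0.5736, 0.8192).
Slope in that direction = a·(-0.5736) + b·(0.8192) = −0.17399.
Apparent dip = arctan|0.17399| = 9.9° (true dip is 13.2°, so apparent ≤ true as expected).

9.9°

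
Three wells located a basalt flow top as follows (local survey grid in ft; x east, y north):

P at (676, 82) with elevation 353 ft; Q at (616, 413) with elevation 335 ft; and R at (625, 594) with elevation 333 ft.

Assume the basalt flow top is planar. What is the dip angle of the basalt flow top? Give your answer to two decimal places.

10.69°

Let the plane be z = a·x + b·y + c.
Q−P: −60a + 331b = −18;  R−P: −51a + 512b = −20.
Solving gives a = 0.18759, b = −0.02038.
Gradient magnitude |∇z| = √(a² + b²) = √(0.03519 + 0.00042) = 0.18869.
True dip = arctan(0.18869) = 10.69°, dipping toward W (azimuth ≈ 276°).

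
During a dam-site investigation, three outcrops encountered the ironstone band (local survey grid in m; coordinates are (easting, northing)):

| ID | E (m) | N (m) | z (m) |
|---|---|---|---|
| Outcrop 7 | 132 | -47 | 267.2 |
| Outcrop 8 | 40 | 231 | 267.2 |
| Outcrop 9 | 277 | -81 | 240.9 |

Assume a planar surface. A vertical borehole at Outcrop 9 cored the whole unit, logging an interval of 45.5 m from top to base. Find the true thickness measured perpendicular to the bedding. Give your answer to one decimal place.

Let the plane be z = a·E + b·N + c.
Outcrop 8−Outcrop 7: −92a + 278b = 0;  Outcrop 9−Outcrop 7: 145a − 34b = −26.3.
Solving gives a = −0.19664, b = −0.06507.
|∇z| = √(a²+b²) = 0.20713, so dip δ = arctan(0.20713) = 11.70°.
True thickness = vertical thickness × cos δ = 45.5 × cos 11.70° = 44.6 m.

44.6 m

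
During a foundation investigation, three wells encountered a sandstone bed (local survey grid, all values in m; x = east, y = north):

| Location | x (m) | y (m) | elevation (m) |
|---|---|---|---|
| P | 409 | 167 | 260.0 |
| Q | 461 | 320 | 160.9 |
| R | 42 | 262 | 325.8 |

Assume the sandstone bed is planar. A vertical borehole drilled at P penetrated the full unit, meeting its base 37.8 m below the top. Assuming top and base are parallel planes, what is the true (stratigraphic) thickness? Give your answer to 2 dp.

32.03 m

Let the plane be z = a·x + b·y + c.
Q−P: 52a + 153b = −99.1;  R−P: −367a + 95b = 65.8.
Solving gives a = −0.31890, b = −0.53933.
|∇z| = √(a²+b²) = 0.62656, so dip δ = arctan(0.62656) = 32.07°.
True thickness = vertical thickness × cos δ = 37.8 × cos 32.07° = 32.03 m.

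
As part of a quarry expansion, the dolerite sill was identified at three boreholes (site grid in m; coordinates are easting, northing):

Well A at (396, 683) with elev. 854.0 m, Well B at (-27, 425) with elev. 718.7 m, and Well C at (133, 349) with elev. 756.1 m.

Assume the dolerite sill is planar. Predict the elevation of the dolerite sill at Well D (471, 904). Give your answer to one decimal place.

891.9 m

Let the plane be z = a·easting + b·northing + c.
Well B−Well A: −423a − 258b = −135.3;  Well C−Well A: −263a − 334b = −97.9.
Solving gives a = 0.27145, b = 0.07937.
Then c = 854 − a·396 − b·683 = 692.30.
At (471, 904): z = 127.9 + 71.7 + 692.30 = 891.9 m.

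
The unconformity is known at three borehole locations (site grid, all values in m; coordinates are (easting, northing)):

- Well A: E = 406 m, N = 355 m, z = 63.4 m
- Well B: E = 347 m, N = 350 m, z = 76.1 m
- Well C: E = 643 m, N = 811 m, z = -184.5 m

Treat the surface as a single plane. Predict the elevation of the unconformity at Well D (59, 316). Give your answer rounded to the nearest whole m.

Let the plane be z = a·E + b·N + c.
Well B−Well A: −59a − 5b = 12.7;  Well C−Well A: 237a + 456b = −247.9.
Solving gives a = −0.17698, b = −0.45166.
Then c = 63.4 − a·406 − b·355 = 295.59.
At (59, 316): z = −10.4 − 142.7 + 295.59 = 142.4 m.

142 m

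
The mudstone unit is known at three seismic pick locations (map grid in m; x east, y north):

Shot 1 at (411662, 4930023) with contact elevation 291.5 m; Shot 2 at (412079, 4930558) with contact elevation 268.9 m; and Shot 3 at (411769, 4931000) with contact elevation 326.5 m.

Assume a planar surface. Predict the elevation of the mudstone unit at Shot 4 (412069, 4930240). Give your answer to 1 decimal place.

254.6 m

Two edge vectors: Shot 1→Shot 2 = (417, 535, -22.6), Shot 1→Shot 3 = (107, 977, 35).
Normal n = (Shot 1→Shot 2) × (Shot 1→Shot 3) = (40805.2, -17013.2, 350164).
So ∂z/∂x = −n_x/n_z = −0.116531682 and ∂z/∂y = −n_y/n_z = 0.048586377.
Intercept c from Shot 1: 291.5 + 47971.67 − 239531.95 = −191268.79.
At (412069, 4930240): z = −48019.1 + 239542.5 − 191268.79 = 254.6 m.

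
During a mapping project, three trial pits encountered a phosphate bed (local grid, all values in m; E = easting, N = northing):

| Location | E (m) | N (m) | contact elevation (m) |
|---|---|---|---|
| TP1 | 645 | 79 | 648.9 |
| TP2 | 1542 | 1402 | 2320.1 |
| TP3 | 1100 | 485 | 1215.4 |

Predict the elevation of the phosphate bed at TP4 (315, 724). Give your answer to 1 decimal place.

Let the plane be z = a·E + b·N + c.
TP2−TP1: 897a + 1323b = 1671.2;  TP3−TP1: 455a + 406b = 566.5.
Solving gives a = 0.298475, b = 1.060822.
Then c = 648.9 − a·645 − b·79 = 372.58.
At (315, 724): z = 94.0 + 768.0 + 372.58 = 1234.6 m.

1234.6 m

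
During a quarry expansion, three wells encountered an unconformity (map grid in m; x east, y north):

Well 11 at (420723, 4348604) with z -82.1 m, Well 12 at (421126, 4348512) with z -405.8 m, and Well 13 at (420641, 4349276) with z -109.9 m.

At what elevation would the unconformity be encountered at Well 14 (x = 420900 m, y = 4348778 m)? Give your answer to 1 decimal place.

Two edge vectors: Well 11→Well 12 = (403, -92, -323.7), Well 11→Well 13 = (-82, 672, -27.8).
Normal n = (Well 11→Well 12) × (Well 11→Well 13) = (220084, 37746.8, 263272).
So ∂z/∂x = −n_x/n_z = −0.835956729 and ∂z/∂y = −n_y/n_z = −0.143375672.
Intercept c from Well 11: -82.1 + 351706.22 + 623484.02 = 975108.15.
At (420900, 4348778): z = −351854.2 − 623509.0 + 975108.15 = -255.0 m.

-255.0 m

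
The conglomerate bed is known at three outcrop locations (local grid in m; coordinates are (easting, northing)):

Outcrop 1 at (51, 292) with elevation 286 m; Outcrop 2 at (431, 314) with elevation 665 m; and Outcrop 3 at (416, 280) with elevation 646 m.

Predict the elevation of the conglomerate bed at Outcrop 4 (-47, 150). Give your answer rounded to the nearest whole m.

172 m

Two edge vectors: Outcrop 1→Outcrop 2 = (380, 22, 379), Outcrop 1→Outcrop 3 = (365, -12, 360).
Normal n = (Outcrop 1→Outcrop 2) × (Outcrop 1→Outcrop 3) = (12468, 1535, -12590).
So ∂z/∂E = −n_x/n_z = 0.99031 and ∂z/∂N = −n_y/n_z = 0.12192.
Intercept c from Outcrop 1: 286 − 50.51 − 35.60 = 199.89.
At (-47, 150): z = −46.5 + 18.3 + 199.89 = 171.6 m.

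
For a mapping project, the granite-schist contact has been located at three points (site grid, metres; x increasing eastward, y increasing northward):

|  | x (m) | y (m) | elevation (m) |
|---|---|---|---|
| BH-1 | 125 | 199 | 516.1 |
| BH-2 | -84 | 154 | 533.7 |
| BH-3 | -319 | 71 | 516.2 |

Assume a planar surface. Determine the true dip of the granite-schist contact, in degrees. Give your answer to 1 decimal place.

Let the plane be z = a·x + b·y + c.
BH-2−BH-1: −209a − 45b = 17.6;  BH-3−BH-1: −444a − 128b = 0.1.
Solving gives a = −0.33200, b = 1.15084.
Gradient magnitude |∇z| = √(a² + b²) = √(0.11022 + 1.32444) = 1.19777.
True dip = arctan(1.19777) = 50.1°, dipping toward SSE (azimuth ≈ 164°).

50.1°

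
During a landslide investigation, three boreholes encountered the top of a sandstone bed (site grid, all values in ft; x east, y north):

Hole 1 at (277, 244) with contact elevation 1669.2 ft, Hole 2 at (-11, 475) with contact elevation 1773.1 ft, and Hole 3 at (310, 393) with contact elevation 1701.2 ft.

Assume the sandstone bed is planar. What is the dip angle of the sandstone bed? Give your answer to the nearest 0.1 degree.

16.5°

Two edge vectors: Hole 1→Hole 2 = (-288, 231, 103.9), Hole 1→Hole 3 = (33, 149, 32).
Normal n = (Hole 1→Hole 2) × (Hole 1→Hole 3) = (-8089.1, 12644.7, -50535).
So ∂z/∂x = −n_x/n_z = −0.16007 and ∂z/∂y = −n_y/n_z = 0.25022.
Gradient magnitude |∇z| = √(a² + b²) = √(0.02562 + 0.06261) = 0.29704.
True dip = arctan(0.29704) = 16.5°, dipping toward SSE (azimuth ≈ 147°).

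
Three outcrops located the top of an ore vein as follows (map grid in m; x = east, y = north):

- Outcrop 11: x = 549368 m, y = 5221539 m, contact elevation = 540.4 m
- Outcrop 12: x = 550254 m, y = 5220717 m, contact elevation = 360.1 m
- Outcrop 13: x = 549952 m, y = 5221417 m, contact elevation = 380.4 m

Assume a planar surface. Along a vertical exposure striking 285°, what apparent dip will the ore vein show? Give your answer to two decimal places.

14.52°

Two edge vectors: Outcrop 11→Outcrop 12 = (886, -822, -180.3), Outcrop 11→Outcrop 13 = (584, -122, -160).
Normal n = (Outcrop 11→Outcrop 12) × (Outcrop 11→Outcrop 13) = (109523.4, 36464.8, 371956).
So ∂z/∂x = −n_x/n_z = −0.29445 and ∂z/∂y = −n_y/n_z = −0.09804.
Unit vector along 285° is (sin 285°, cos 285°) = (-0.9659, 0.2588).
Slope in that direction = a·(-0.9659) + b·(0.2588) = 0.25905.
Apparent dip = arctan|0.25905| = 14.52° (true dip is 17.2°, so apparent ≤ true as expected).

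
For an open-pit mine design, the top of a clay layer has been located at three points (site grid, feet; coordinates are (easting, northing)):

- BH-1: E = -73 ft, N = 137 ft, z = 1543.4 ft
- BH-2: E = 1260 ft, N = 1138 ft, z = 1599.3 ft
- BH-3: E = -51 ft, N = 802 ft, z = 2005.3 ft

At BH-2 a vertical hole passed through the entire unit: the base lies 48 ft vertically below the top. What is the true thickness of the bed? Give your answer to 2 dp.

36.31 ft

Two edge vectors: BH-1→BH-2 = (1333, 1001, 55.9), BH-1→BH-3 = (22, 665, 461.9).
Normal n = (BH-1→BH-2) × (BH-1→BH-3) = (425188.4, -614482.9, 864423).
So ∂z/∂E = −n_x/n_z = −0.49188 and ∂z/∂N = −n_y/n_z = 0.71086.
|∇z| = √(a²+b²) = 0.86444, so dip δ = arctan(0.86444) = 40.84°.
True thickness = vertical thickness × cos δ = 48 × cos 40.84° = 36.31 ft.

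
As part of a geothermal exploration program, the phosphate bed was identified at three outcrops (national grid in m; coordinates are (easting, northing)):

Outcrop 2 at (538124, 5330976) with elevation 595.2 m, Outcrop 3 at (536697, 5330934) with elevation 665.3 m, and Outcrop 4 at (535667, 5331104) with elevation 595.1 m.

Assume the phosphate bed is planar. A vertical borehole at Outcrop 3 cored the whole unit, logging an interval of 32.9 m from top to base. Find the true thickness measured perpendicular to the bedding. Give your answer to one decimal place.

28.2 m

Let the plane be z = a·E + b·N + c.
Outcrop 3−Outcrop 2: −1427a − 42b = 70.1;  Outcrop 4−Outcrop 2: −2457a + 128b = −0.1.
Solving gives a = −0.03138, b = −0.60304.
|∇z| = √(a²+b²) = 0.60385, so dip δ = arctan(0.60385) = 31.13°.
True thickness = vertical thickness × cos δ = 32.9 × cos 31.13° = 28.2 m.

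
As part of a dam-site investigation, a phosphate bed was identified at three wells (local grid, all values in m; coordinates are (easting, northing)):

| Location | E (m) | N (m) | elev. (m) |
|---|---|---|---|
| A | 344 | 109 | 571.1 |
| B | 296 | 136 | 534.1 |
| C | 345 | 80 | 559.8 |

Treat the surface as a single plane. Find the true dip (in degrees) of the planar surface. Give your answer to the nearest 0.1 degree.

47.6°

Let the plane be z = a·E + b·N + c.
B−A: −48a + 27b = −37;  C−A: 1a − 29b = −11.3.
Solving gives a = 1.00960, b = 0.42447.
Gradient magnitude |∇z| = √(a² + b²) = √(1.01929 + 0.18017) = 1.09520.
True dip = arctan(1.09520) = 47.6°, dipping toward WSW (azimuth ≈ 247°).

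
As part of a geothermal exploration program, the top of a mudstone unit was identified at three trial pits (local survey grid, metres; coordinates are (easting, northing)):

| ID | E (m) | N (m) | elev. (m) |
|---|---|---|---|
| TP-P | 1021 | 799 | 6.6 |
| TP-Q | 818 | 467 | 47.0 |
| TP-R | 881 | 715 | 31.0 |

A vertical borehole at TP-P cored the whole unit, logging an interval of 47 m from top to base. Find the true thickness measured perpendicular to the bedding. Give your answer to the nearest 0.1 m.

Two edge vectors: TP-P→TP-Q = (-203, -332, 40.4), TP-P→TP-R = (-140, -84, 24.4).
Normal n = (TP-P→TP-Q) × (TP-P→TP-R) = (-4707.2, -702.8, -29428).
So ∂z/∂E = −n_x/n_z = −0.15996 and ∂z/∂N = −n_y/n_z = −0.02388.
|∇z| = √(a²+b²) = 0.16173, so dip δ = arctan(0.16173) = 9.19°.
True thickness = vertical thickness × cos δ = 47 × cos 9.19° = 46.4 m.

46.4 m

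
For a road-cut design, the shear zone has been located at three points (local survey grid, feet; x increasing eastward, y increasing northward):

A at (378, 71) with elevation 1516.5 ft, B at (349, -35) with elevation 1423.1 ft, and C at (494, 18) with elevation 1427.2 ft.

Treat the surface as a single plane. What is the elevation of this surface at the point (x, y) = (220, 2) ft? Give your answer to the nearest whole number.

1501 ft

Two edge vectors: A→B = (-29, -106, -93.4), A→C = (116, -53, -89.3).
Normal n = (A→B) × (A→C) = (4515.6, -13424.1, 13833).
So ∂z/∂x = −n_x/n_z = −0.32644 and ∂z/∂y = −n_y/n_z = 0.97044.
Intercept c from A: 1516.5 + 123.39 − 68.90 = 1570.99.
At (220, 2): z = −71.8 + 1.9 + 1570.99 = 1501.1 ft.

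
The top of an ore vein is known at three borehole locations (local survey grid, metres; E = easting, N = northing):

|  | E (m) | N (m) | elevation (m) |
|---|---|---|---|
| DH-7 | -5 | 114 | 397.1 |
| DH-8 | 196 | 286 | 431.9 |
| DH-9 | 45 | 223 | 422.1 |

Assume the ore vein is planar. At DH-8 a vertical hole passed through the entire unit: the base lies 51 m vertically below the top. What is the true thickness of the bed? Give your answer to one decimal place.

Let the plane be z = a·E + b·N + c.
DH-8−DH-7: 201a + 172b = 34.8;  DH-9−DH-7: 50a + 109b = 25.
Solving gives a = −0.03808, b = 0.24683.
|∇z| = √(a²+b²) = 0.24975, so dip δ = arctan(0.24975) = 14.02°.
True thickness = vertical thickness × cos δ = 51 × cos 14.02° = 49.5 m.

49.5 m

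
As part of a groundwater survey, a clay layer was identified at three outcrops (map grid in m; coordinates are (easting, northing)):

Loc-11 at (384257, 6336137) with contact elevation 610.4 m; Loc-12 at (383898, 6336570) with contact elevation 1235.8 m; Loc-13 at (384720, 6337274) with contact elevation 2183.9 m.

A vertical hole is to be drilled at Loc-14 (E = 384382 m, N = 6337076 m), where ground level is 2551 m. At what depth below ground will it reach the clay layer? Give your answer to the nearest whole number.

Let the plane be z = a·E + b·N + c.
Loc-12−Loc-11: −359a + 433b = 625.4;  Loc-13−Loc-11: 463a + 1137b = 1573.5.
Solving gives a = −0.04888477, b = 1.40381148.
Then c = 610.4 − a·384257 − b·6336137 = −8875347.11.
At (384382, 6337076): z_contact = −18790.4 + 8896060.0 − 8875347.11 = 1922.5 m.
Depth below ground = 2551 − 1922.5 = 629 m.

629 m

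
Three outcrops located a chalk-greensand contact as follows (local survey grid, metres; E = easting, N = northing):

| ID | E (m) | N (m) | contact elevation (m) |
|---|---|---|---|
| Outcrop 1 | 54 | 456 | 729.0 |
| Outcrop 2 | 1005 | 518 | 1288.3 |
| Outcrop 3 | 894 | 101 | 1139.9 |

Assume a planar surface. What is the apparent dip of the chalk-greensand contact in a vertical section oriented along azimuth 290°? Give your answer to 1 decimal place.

25.2°

Let the plane be z = a·E + b·N + c.
Outcrop 2−Outcrop 1: 951a + 62b = 559.3;  Outcrop 3−Outcrop 1: 840a − 355b = 410.9.
Solving gives a = 0.57489, b = 0.20285.
Unit vector along 290° is (sin 290°, cos 290°) = (-0.9397, 0.3420).
Slope in that direction = a·(-0.9397) + b·(0.3420) = −0.47085.
Apparent dip = arctan|0.47085| = 25.2° (true dip is 31.4°, so apparent ≤ true as expected).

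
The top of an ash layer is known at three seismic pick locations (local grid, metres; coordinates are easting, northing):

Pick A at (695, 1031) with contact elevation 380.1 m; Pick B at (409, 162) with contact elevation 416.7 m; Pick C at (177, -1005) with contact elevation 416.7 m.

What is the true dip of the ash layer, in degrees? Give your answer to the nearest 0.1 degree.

18.2°

Let the plane be z = a·easting + b·northing + c.
Pick B−Pick A: −286a − 869b = 36.6;  Pick C−Pick A: −518a − 2036b = 36.6.
Solving gives a = −0.32320, b = 0.06425.
Gradient magnitude |∇z| = √(a² + b²) = √(0.10446 + 0.00413) = 0.32953.
True dip = arctan(0.32953) = 18.2°, dipping toward E (azimuth ≈ 101°).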